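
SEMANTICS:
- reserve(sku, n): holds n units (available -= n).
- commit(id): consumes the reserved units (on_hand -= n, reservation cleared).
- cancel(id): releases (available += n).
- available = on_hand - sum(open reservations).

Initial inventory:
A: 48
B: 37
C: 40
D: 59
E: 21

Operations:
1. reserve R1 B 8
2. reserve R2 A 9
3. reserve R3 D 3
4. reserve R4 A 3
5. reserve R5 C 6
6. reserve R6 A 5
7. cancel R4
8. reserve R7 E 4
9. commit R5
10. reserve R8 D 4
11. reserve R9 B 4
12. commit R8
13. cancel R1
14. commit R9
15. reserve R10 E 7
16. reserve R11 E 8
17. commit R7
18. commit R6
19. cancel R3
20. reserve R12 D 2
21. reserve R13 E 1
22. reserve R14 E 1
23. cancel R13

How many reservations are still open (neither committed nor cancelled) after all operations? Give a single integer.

Step 1: reserve R1 B 8 -> on_hand[A=48 B=37 C=40 D=59 E=21] avail[A=48 B=29 C=40 D=59 E=21] open={R1}
Step 2: reserve R2 A 9 -> on_hand[A=48 B=37 C=40 D=59 E=21] avail[A=39 B=29 C=40 D=59 E=21] open={R1,R2}
Step 3: reserve R3 D 3 -> on_hand[A=48 B=37 C=40 D=59 E=21] avail[A=39 B=29 C=40 D=56 E=21] open={R1,R2,R3}
Step 4: reserve R4 A 3 -> on_hand[A=48 B=37 C=40 D=59 E=21] avail[A=36 B=29 C=40 D=56 E=21] open={R1,R2,R3,R4}
Step 5: reserve R5 C 6 -> on_hand[A=48 B=37 C=40 D=59 E=21] avail[A=36 B=29 C=34 D=56 E=21] open={R1,R2,R3,R4,R5}
Step 6: reserve R6 A 5 -> on_hand[A=48 B=37 C=40 D=59 E=21] avail[A=31 B=29 C=34 D=56 E=21] open={R1,R2,R3,R4,R5,R6}
Step 7: cancel R4 -> on_hand[A=48 B=37 C=40 D=59 E=21] avail[A=34 B=29 C=34 D=56 E=21] open={R1,R2,R3,R5,R6}
Step 8: reserve R7 E 4 -> on_hand[A=48 B=37 C=40 D=59 E=21] avail[A=34 B=29 C=34 D=56 E=17] open={R1,R2,R3,R5,R6,R7}
Step 9: commit R5 -> on_hand[A=48 B=37 C=34 D=59 E=21] avail[A=34 B=29 C=34 D=56 E=17] open={R1,R2,R3,R6,R7}
Step 10: reserve R8 D 4 -> on_hand[A=48 B=37 C=34 D=59 E=21] avail[A=34 B=29 C=34 D=52 E=17] open={R1,R2,R3,R6,R7,R8}
Step 11: reserve R9 B 4 -> on_hand[A=48 B=37 C=34 D=59 E=21] avail[A=34 B=25 C=34 D=52 E=17] open={R1,R2,R3,R6,R7,R8,R9}
Step 12: commit R8 -> on_hand[A=48 B=37 C=34 D=55 E=21] avail[A=34 B=25 C=34 D=52 E=17] open={R1,R2,R3,R6,R7,R9}
Step 13: cancel R1 -> on_hand[A=48 B=37 C=34 D=55 E=21] avail[A=34 B=33 C=34 D=52 E=17] open={R2,R3,R6,R7,R9}
Step 14: commit R9 -> on_hand[A=48 B=33 C=34 D=55 E=21] avail[A=34 B=33 C=34 D=52 E=17] open={R2,R3,R6,R7}
Step 15: reserve R10 E 7 -> on_hand[A=48 B=33 C=34 D=55 E=21] avail[A=34 B=33 C=34 D=52 E=10] open={R10,R2,R3,R6,R7}
Step 16: reserve R11 E 8 -> on_hand[A=48 B=33 C=34 D=55 E=21] avail[A=34 B=33 C=34 D=52 E=2] open={R10,R11,R2,R3,R6,R7}
Step 17: commit R7 -> on_hand[A=48 B=33 C=34 D=55 E=17] avail[A=34 B=33 C=34 D=52 E=2] open={R10,R11,R2,R3,R6}
Step 18: commit R6 -> on_hand[A=43 B=33 C=34 D=55 E=17] avail[A=34 B=33 C=34 D=52 E=2] open={R10,R11,R2,R3}
Step 19: cancel R3 -> on_hand[A=43 B=33 C=34 D=55 E=17] avail[A=34 B=33 C=34 D=55 E=2] open={R10,R11,R2}
Step 20: reserve R12 D 2 -> on_hand[A=43 B=33 C=34 D=55 E=17] avail[A=34 B=33 C=34 D=53 E=2] open={R10,R11,R12,R2}
Step 21: reserve R13 E 1 -> on_hand[A=43 B=33 C=34 D=55 E=17] avail[A=34 B=33 C=34 D=53 E=1] open={R10,R11,R12,R13,R2}
Step 22: reserve R14 E 1 -> on_hand[A=43 B=33 C=34 D=55 E=17] avail[A=34 B=33 C=34 D=53 E=0] open={R10,R11,R12,R13,R14,R2}
Step 23: cancel R13 -> on_hand[A=43 B=33 C=34 D=55 E=17] avail[A=34 B=33 C=34 D=53 E=1] open={R10,R11,R12,R14,R2}
Open reservations: ['R10', 'R11', 'R12', 'R14', 'R2'] -> 5

Answer: 5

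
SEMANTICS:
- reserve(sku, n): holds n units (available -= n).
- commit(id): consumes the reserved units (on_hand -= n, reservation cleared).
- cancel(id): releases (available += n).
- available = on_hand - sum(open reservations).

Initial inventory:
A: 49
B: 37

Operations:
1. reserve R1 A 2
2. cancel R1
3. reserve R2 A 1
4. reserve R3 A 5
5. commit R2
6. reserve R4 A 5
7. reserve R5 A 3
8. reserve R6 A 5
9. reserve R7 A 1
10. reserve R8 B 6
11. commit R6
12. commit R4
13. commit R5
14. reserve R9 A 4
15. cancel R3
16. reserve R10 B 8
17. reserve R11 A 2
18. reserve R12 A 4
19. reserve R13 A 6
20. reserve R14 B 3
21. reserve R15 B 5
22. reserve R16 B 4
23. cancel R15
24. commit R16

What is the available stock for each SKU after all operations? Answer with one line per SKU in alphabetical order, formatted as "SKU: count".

Step 1: reserve R1 A 2 -> on_hand[A=49 B=37] avail[A=47 B=37] open={R1}
Step 2: cancel R1 -> on_hand[A=49 B=37] avail[A=49 B=37] open={}
Step 3: reserve R2 A 1 -> on_hand[A=49 B=37] avail[A=48 B=37] open={R2}
Step 4: reserve R3 A 5 -> on_hand[A=49 B=37] avail[A=43 B=37] open={R2,R3}
Step 5: commit R2 -> on_hand[A=48 B=37] avail[A=43 B=37] open={R3}
Step 6: reserve R4 A 5 -> on_hand[A=48 B=37] avail[A=38 B=37] open={R3,R4}
Step 7: reserve R5 A 3 -> on_hand[A=48 B=37] avail[A=35 B=37] open={R3,R4,R5}
Step 8: reserve R6 A 5 -> on_hand[A=48 B=37] avail[A=30 B=37] open={R3,R4,R5,R6}
Step 9: reserve R7 A 1 -> on_hand[A=48 B=37] avail[A=29 B=37] open={R3,R4,R5,R6,R7}
Step 10: reserve R8 B 6 -> on_hand[A=48 B=37] avail[A=29 B=31] open={R3,R4,R5,R6,R7,R8}
Step 11: commit R6 -> on_hand[A=43 B=37] avail[A=29 B=31] open={R3,R4,R5,R7,R8}
Step 12: commit R4 -> on_hand[A=38 B=37] avail[A=29 B=31] open={R3,R5,R7,R8}
Step 13: commit R5 -> on_hand[A=35 B=37] avail[A=29 B=31] open={R3,R7,R8}
Step 14: reserve R9 A 4 -> on_hand[A=35 B=37] avail[A=25 B=31] open={R3,R7,R8,R9}
Step 15: cancel R3 -> on_hand[A=35 B=37] avail[A=30 B=31] open={R7,R8,R9}
Step 16: reserve R10 B 8 -> on_hand[A=35 B=37] avail[A=30 B=23] open={R10,R7,R8,R9}
Step 17: reserve R11 A 2 -> on_hand[A=35 B=37] avail[A=28 B=23] open={R10,R11,R7,R8,R9}
Step 18: reserve R12 A 4 -> on_hand[A=35 B=37] avail[A=24 B=23] open={R10,R11,R12,R7,R8,R9}
Step 19: reserve R13 A 6 -> on_hand[A=35 B=37] avail[A=18 B=23] open={R10,R11,R12,R13,R7,R8,R9}
Step 20: reserve R14 B 3 -> on_hand[A=35 B=37] avail[A=18 B=20] open={R10,R11,R12,R13,R14,R7,R8,R9}
Step 21: reserve R15 B 5 -> on_hand[A=35 B=37] avail[A=18 B=15] open={R10,R11,R12,R13,R14,R15,R7,R8,R9}
Step 22: reserve R16 B 4 -> on_hand[A=35 B=37] avail[A=18 B=11] open={R10,R11,R12,R13,R14,R15,R16,R7,R8,R9}
Step 23: cancel R15 -> on_hand[A=35 B=37] avail[A=18 B=16] open={R10,R11,R12,R13,R14,R16,R7,R8,R9}
Step 24: commit R16 -> on_hand[A=35 B=33] avail[A=18 B=16] open={R10,R11,R12,R13,R14,R7,R8,R9}

Answer: A: 18
B: 16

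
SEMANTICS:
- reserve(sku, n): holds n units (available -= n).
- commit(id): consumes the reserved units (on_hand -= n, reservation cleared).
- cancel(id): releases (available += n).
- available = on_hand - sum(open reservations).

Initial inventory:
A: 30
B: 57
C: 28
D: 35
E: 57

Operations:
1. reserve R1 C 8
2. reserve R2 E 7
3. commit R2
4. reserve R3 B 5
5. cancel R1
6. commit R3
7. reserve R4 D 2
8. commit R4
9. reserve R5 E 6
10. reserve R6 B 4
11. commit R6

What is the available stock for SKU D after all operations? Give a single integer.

Answer: 33

Derivation:
Step 1: reserve R1 C 8 -> on_hand[A=30 B=57 C=28 D=35 E=57] avail[A=30 B=57 C=20 D=35 E=57] open={R1}
Step 2: reserve R2 E 7 -> on_hand[A=30 B=57 C=28 D=35 E=57] avail[A=30 B=57 C=20 D=35 E=50] open={R1,R2}
Step 3: commit R2 -> on_hand[A=30 B=57 C=28 D=35 E=50] avail[A=30 B=57 C=20 D=35 E=50] open={R1}
Step 4: reserve R3 B 5 -> on_hand[A=30 B=57 C=28 D=35 E=50] avail[A=30 B=52 C=20 D=35 E=50] open={R1,R3}
Step 5: cancel R1 -> on_hand[A=30 B=57 C=28 D=35 E=50] avail[A=30 B=52 C=28 D=35 E=50] open={R3}
Step 6: commit R3 -> on_hand[A=30 B=52 C=28 D=35 E=50] avail[A=30 B=52 C=28 D=35 E=50] open={}
Step 7: reserve R4 D 2 -> on_hand[A=30 B=52 C=28 D=35 E=50] avail[A=30 B=52 C=28 D=33 E=50] open={R4}
Step 8: commit R4 -> on_hand[A=30 B=52 C=28 D=33 E=50] avail[A=30 B=52 C=28 D=33 E=50] open={}
Step 9: reserve R5 E 6 -> on_hand[A=30 B=52 C=28 D=33 E=50] avail[A=30 B=52 C=28 D=33 E=44] open={R5}
Step 10: reserve R6 B 4 -> on_hand[A=30 B=52 C=28 D=33 E=50] avail[A=30 B=48 C=28 D=33 E=44] open={R5,R6}
Step 11: commit R6 -> on_hand[A=30 B=48 C=28 D=33 E=50] avail[A=30 B=48 C=28 D=33 E=44] open={R5}
Final available[D] = 33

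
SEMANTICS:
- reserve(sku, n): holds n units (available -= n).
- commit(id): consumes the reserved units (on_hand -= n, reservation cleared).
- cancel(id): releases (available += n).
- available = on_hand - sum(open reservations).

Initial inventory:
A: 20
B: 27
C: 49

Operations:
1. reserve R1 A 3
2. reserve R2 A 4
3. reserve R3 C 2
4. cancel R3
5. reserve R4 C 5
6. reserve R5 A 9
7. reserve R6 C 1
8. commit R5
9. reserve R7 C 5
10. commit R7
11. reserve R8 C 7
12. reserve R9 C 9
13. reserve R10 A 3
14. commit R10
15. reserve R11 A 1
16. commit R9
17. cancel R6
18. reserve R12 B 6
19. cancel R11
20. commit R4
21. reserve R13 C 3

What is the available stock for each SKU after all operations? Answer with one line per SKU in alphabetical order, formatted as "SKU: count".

Answer: A: 1
B: 21
C: 20

Derivation:
Step 1: reserve R1 A 3 -> on_hand[A=20 B=27 C=49] avail[A=17 B=27 C=49] open={R1}
Step 2: reserve R2 A 4 -> on_hand[A=20 B=27 C=49] avail[A=13 B=27 C=49] open={R1,R2}
Step 3: reserve R3 C 2 -> on_hand[A=20 B=27 C=49] avail[A=13 B=27 C=47] open={R1,R2,R3}
Step 4: cancel R3 -> on_hand[A=20 B=27 C=49] avail[A=13 B=27 C=49] open={R1,R2}
Step 5: reserve R4 C 5 -> on_hand[A=20 B=27 C=49] avail[A=13 B=27 C=44] open={R1,R2,R4}
Step 6: reserve R5 A 9 -> on_hand[A=20 B=27 C=49] avail[A=4 B=27 C=44] open={R1,R2,R4,R5}
Step 7: reserve R6 C 1 -> on_hand[A=20 B=27 C=49] avail[A=4 B=27 C=43] open={R1,R2,R4,R5,R6}
Step 8: commit R5 -> on_hand[A=11 B=27 C=49] avail[A=4 B=27 C=43] open={R1,R2,R4,R6}
Step 9: reserve R7 C 5 -> on_hand[A=11 B=27 C=49] avail[A=4 B=27 C=38] open={R1,R2,R4,R6,R7}
Step 10: commit R7 -> on_hand[A=11 B=27 C=44] avail[A=4 B=27 C=38] open={R1,R2,R4,R6}
Step 11: reserve R8 C 7 -> on_hand[A=11 B=27 C=44] avail[A=4 B=27 C=31] open={R1,R2,R4,R6,R8}
Step 12: reserve R9 C 9 -> on_hand[A=11 B=27 C=44] avail[A=4 B=27 C=22] open={R1,R2,R4,R6,R8,R9}
Step 13: reserve R10 A 3 -> on_hand[A=11 B=27 C=44] avail[A=1 B=27 C=22] open={R1,R10,R2,R4,R6,R8,R9}
Step 14: commit R10 -> on_hand[A=8 B=27 C=44] avail[A=1 B=27 C=22] open={R1,R2,R4,R6,R8,R9}
Step 15: reserve R11 A 1 -> on_hand[A=8 B=27 C=44] avail[A=0 B=27 C=22] open={R1,R11,R2,R4,R6,R8,R9}
Step 16: commit R9 -> on_hand[A=8 B=27 C=35] avail[A=0 B=27 C=22] open={R1,R11,R2,R4,R6,R8}
Step 17: cancel R6 -> on_hand[A=8 B=27 C=35] avail[A=0 B=27 C=23] open={R1,R11,R2,R4,R8}
Step 18: reserve R12 B 6 -> on_hand[A=8 B=27 C=35] avail[A=0 B=21 C=23] open={R1,R11,R12,R2,R4,R8}
Step 19: cancel R11 -> on_hand[A=8 B=27 C=35] avail[A=1 B=21 C=23] open={R1,R12,R2,R4,R8}
Step 20: commit R4 -> on_hand[A=8 B=27 C=30] avail[A=1 B=21 C=23] open={R1,R12,R2,R8}
Step 21: reserve R13 C 3 -> on_hand[A=8 B=27 C=30] avail[A=1 B=21 C=20] open={R1,R12,R13,R2,R8}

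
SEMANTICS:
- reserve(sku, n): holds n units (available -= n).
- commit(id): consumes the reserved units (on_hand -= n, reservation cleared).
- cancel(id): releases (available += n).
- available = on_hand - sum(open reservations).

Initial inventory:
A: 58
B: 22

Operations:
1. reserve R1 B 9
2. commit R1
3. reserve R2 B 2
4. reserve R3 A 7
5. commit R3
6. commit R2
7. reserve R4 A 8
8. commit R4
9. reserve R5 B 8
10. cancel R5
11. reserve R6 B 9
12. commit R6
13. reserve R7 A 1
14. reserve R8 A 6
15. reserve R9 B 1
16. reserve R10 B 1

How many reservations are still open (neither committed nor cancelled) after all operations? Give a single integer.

Step 1: reserve R1 B 9 -> on_hand[A=58 B=22] avail[A=58 B=13] open={R1}
Step 2: commit R1 -> on_hand[A=58 B=13] avail[A=58 B=13] open={}
Step 3: reserve R2 B 2 -> on_hand[A=58 B=13] avail[A=58 B=11] open={R2}
Step 4: reserve R3 A 7 -> on_hand[A=58 B=13] avail[A=51 B=11] open={R2,R3}
Step 5: commit R3 -> on_hand[A=51 B=13] avail[A=51 B=11] open={R2}
Step 6: commit R2 -> on_hand[A=51 B=11] avail[A=51 B=11] open={}
Step 7: reserve R4 A 8 -> on_hand[A=51 B=11] avail[A=43 B=11] open={R4}
Step 8: commit R4 -> on_hand[A=43 B=11] avail[A=43 B=11] open={}
Step 9: reserve R5 B 8 -> on_hand[A=43 B=11] avail[A=43 B=3] open={R5}
Step 10: cancel R5 -> on_hand[A=43 B=11] avail[A=43 B=11] open={}
Step 11: reserve R6 B 9 -> on_hand[A=43 B=11] avail[A=43 B=2] open={R6}
Step 12: commit R6 -> on_hand[A=43 B=2] avail[A=43 B=2] open={}
Step 13: reserve R7 A 1 -> on_hand[A=43 B=2] avail[A=42 B=2] open={R7}
Step 14: reserve R8 A 6 -> on_hand[A=43 B=2] avail[A=36 B=2] open={R7,R8}
Step 15: reserve R9 B 1 -> on_hand[A=43 B=2] avail[A=36 B=1] open={R7,R8,R9}
Step 16: reserve R10 B 1 -> on_hand[A=43 B=2] avail[A=36 B=0] open={R10,R7,R8,R9}
Open reservations: ['R10', 'R7', 'R8', 'R9'] -> 4

Answer: 4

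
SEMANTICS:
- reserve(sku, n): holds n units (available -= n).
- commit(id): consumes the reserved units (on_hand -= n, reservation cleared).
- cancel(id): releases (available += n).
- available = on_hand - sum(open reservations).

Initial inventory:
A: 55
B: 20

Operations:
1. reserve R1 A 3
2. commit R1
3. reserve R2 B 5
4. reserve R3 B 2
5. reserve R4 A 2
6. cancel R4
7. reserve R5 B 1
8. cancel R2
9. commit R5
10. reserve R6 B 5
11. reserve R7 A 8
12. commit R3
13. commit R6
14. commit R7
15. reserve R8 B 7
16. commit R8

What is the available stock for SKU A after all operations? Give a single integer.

Answer: 44

Derivation:
Step 1: reserve R1 A 3 -> on_hand[A=55 B=20] avail[A=52 B=20] open={R1}
Step 2: commit R1 -> on_hand[A=52 B=20] avail[A=52 B=20] open={}
Step 3: reserve R2 B 5 -> on_hand[A=52 B=20] avail[A=52 B=15] open={R2}
Step 4: reserve R3 B 2 -> on_hand[A=52 B=20] avail[A=52 B=13] open={R2,R3}
Step 5: reserve R4 A 2 -> on_hand[A=52 B=20] avail[A=50 B=13] open={R2,R3,R4}
Step 6: cancel R4 -> on_hand[A=52 B=20] avail[A=52 B=13] open={R2,R3}
Step 7: reserve R5 B 1 -> on_hand[A=52 B=20] avail[A=52 B=12] open={R2,R3,R5}
Step 8: cancel R2 -> on_hand[A=52 B=20] avail[A=52 B=17] open={R3,R5}
Step 9: commit R5 -> on_hand[A=52 B=19] avail[A=52 B=17] open={R3}
Step 10: reserve R6 B 5 -> on_hand[A=52 B=19] avail[A=52 B=12] open={R3,R6}
Step 11: reserve R7 A 8 -> on_hand[A=52 B=19] avail[A=44 B=12] open={R3,R6,R7}
Step 12: commit R3 -> on_hand[A=52 B=17] avail[A=44 B=12] open={R6,R7}
Step 13: commit R6 -> on_hand[A=52 B=12] avail[A=44 B=12] open={R7}
Step 14: commit R7 -> on_hand[A=44 B=12] avail[A=44 B=12] open={}
Step 15: reserve R8 B 7 -> on_hand[A=44 B=12] avail[A=44 B=5] open={R8}
Step 16: commit R8 -> on_hand[A=44 B=5] avail[A=44 B=5] open={}
Final available[A] = 44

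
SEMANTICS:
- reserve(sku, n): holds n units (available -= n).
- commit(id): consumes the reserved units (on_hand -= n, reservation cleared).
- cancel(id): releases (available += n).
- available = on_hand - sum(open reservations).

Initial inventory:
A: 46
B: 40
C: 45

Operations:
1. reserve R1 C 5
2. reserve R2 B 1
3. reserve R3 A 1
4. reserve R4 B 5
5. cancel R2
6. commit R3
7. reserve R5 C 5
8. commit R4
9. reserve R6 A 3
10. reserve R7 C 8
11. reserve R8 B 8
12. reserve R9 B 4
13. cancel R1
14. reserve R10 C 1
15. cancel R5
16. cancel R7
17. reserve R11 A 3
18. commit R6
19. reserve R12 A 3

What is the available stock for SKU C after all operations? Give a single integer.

Answer: 44

Derivation:
Step 1: reserve R1 C 5 -> on_hand[A=46 B=40 C=45] avail[A=46 B=40 C=40] open={R1}
Step 2: reserve R2 B 1 -> on_hand[A=46 B=40 C=45] avail[A=46 B=39 C=40] open={R1,R2}
Step 3: reserve R3 A 1 -> on_hand[A=46 B=40 C=45] avail[A=45 B=39 C=40] open={R1,R2,R3}
Step 4: reserve R4 B 5 -> on_hand[A=46 B=40 C=45] avail[A=45 B=34 C=40] open={R1,R2,R3,R4}
Step 5: cancel R2 -> on_hand[A=46 B=40 C=45] avail[A=45 B=35 C=40] open={R1,R3,R4}
Step 6: commit R3 -> on_hand[A=45 B=40 C=45] avail[A=45 B=35 C=40] open={R1,R4}
Step 7: reserve R5 C 5 -> on_hand[A=45 B=40 C=45] avail[A=45 B=35 C=35] open={R1,R4,R5}
Step 8: commit R4 -> on_hand[A=45 B=35 C=45] avail[A=45 B=35 C=35] open={R1,R5}
Step 9: reserve R6 A 3 -> on_hand[A=45 B=35 C=45] avail[A=42 B=35 C=35] open={R1,R5,R6}
Step 10: reserve R7 C 8 -> on_hand[A=45 B=35 C=45] avail[A=42 B=35 C=27] open={R1,R5,R6,R7}
Step 11: reserve R8 B 8 -> on_hand[A=45 B=35 C=45] avail[A=42 B=27 C=27] open={R1,R5,R6,R7,R8}
Step 12: reserve R9 B 4 -> on_hand[A=45 B=35 C=45] avail[A=42 B=23 C=27] open={R1,R5,R6,R7,R8,R9}
Step 13: cancel R1 -> on_hand[A=45 B=35 C=45] avail[A=42 B=23 C=32] open={R5,R6,R7,R8,R9}
Step 14: reserve R10 C 1 -> on_hand[A=45 B=35 C=45] avail[A=42 B=23 C=31] open={R10,R5,R6,R7,R8,R9}
Step 15: cancel R5 -> on_hand[A=45 B=35 C=45] avail[A=42 B=23 C=36] open={R10,R6,R7,R8,R9}
Step 16: cancel R7 -> on_hand[A=45 B=35 C=45] avail[A=42 B=23 C=44] open={R10,R6,R8,R9}
Step 17: reserve R11 A 3 -> on_hand[A=45 B=35 C=45] avail[A=39 B=23 C=44] open={R10,R11,R6,R8,R9}
Step 18: commit R6 -> on_hand[A=42 B=35 C=45] avail[A=39 B=23 C=44] open={R10,R11,R8,R9}
Step 19: reserve R12 A 3 -> on_hand[A=42 B=35 C=45] avail[A=36 B=23 C=44] open={R10,R11,R12,R8,R9}
Final available[C] = 44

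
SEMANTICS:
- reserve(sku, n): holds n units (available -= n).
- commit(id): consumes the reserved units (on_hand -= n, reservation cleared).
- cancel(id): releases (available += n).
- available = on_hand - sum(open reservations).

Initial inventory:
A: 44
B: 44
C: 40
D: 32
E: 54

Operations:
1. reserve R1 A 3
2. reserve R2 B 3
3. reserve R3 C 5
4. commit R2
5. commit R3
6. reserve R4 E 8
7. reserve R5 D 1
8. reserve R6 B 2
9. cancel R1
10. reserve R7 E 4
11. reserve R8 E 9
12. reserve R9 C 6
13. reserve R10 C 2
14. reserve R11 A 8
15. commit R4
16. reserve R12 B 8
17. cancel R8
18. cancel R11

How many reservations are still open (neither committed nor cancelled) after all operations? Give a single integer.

Answer: 6

Derivation:
Step 1: reserve R1 A 3 -> on_hand[A=44 B=44 C=40 D=32 E=54] avail[A=41 B=44 C=40 D=32 E=54] open={R1}
Step 2: reserve R2 B 3 -> on_hand[A=44 B=44 C=40 D=32 E=54] avail[A=41 B=41 C=40 D=32 E=54] open={R1,R2}
Step 3: reserve R3 C 5 -> on_hand[A=44 B=44 C=40 D=32 E=54] avail[A=41 B=41 C=35 D=32 E=54] open={R1,R2,R3}
Step 4: commit R2 -> on_hand[A=44 B=41 C=40 D=32 E=54] avail[A=41 B=41 C=35 D=32 E=54] open={R1,R3}
Step 5: commit R3 -> on_hand[A=44 B=41 C=35 D=32 E=54] avail[A=41 B=41 C=35 D=32 E=54] open={R1}
Step 6: reserve R4 E 8 -> on_hand[A=44 B=41 C=35 D=32 E=54] avail[A=41 B=41 C=35 D=32 E=46] open={R1,R4}
Step 7: reserve R5 D 1 -> on_hand[A=44 B=41 C=35 D=32 E=54] avail[A=41 B=41 C=35 D=31 E=46] open={R1,R4,R5}
Step 8: reserve R6 B 2 -> on_hand[A=44 B=41 C=35 D=32 E=54] avail[A=41 B=39 C=35 D=31 E=46] open={R1,R4,R5,R6}
Step 9: cancel R1 -> on_hand[A=44 B=41 C=35 D=32 E=54] avail[A=44 B=39 C=35 D=31 E=46] open={R4,R5,R6}
Step 10: reserve R7 E 4 -> on_hand[A=44 B=41 C=35 D=32 E=54] avail[A=44 B=39 C=35 D=31 E=42] open={R4,R5,R6,R7}
Step 11: reserve R8 E 9 -> on_hand[A=44 B=41 C=35 D=32 E=54] avail[A=44 B=39 C=35 D=31 E=33] open={R4,R5,R6,R7,R8}
Step 12: reserve R9 C 6 -> on_hand[A=44 B=41 C=35 D=32 E=54] avail[A=44 B=39 C=29 D=31 E=33] open={R4,R5,R6,R7,R8,R9}
Step 13: reserve R10 C 2 -> on_hand[A=44 B=41 C=35 D=32 E=54] avail[A=44 B=39 C=27 D=31 E=33] open={R10,R4,R5,R6,R7,R8,R9}
Step 14: reserve R11 A 8 -> on_hand[A=44 B=41 C=35 D=32 E=54] avail[A=36 B=39 C=27 D=31 E=33] open={R10,R11,R4,R5,R6,R7,R8,R9}
Step 15: commit R4 -> on_hand[A=44 B=41 C=35 D=32 E=46] avail[A=36 B=39 C=27 D=31 E=33] open={R10,R11,R5,R6,R7,R8,R9}
Step 16: reserve R12 B 8 -> on_hand[A=44 B=41 C=35 D=32 E=46] avail[A=36 B=31 C=27 D=31 E=33] open={R10,R11,R12,R5,R6,R7,R8,R9}
Step 17: cancel R8 -> on_hand[A=44 B=41 C=35 D=32 E=46] avail[A=36 B=31 C=27 D=31 E=42] open={R10,R11,R12,R5,R6,R7,R9}
Step 18: cancel R11 -> on_hand[A=44 B=41 C=35 D=32 E=46] avail[A=44 B=31 C=27 D=31 E=42] open={R10,R12,R5,R6,R7,R9}
Open reservations: ['R10', 'R12', 'R5', 'R6', 'R7', 'R9'] -> 6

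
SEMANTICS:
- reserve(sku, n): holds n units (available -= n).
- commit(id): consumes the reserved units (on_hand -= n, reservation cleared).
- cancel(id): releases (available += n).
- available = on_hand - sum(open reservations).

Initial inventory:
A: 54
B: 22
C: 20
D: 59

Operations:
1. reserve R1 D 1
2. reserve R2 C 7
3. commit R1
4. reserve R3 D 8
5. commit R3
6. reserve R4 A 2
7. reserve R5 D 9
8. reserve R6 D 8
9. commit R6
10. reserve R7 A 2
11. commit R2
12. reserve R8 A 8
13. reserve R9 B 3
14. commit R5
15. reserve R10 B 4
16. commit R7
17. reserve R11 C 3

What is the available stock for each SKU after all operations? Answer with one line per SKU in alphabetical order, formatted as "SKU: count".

Step 1: reserve R1 D 1 -> on_hand[A=54 B=22 C=20 D=59] avail[A=54 B=22 C=20 D=58] open={R1}
Step 2: reserve R2 C 7 -> on_hand[A=54 B=22 C=20 D=59] avail[A=54 B=22 C=13 D=58] open={R1,R2}
Step 3: commit R1 -> on_hand[A=54 B=22 C=20 D=58] avail[A=54 B=22 C=13 D=58] open={R2}
Step 4: reserve R3 D 8 -> on_hand[A=54 B=22 C=20 D=58] avail[A=54 B=22 C=13 D=50] open={R2,R3}
Step 5: commit R3 -> on_hand[A=54 B=22 C=20 D=50] avail[A=54 B=22 C=13 D=50] open={R2}
Step 6: reserve R4 A 2 -> on_hand[A=54 B=22 C=20 D=50] avail[A=52 B=22 C=13 D=50] open={R2,R4}
Step 7: reserve R5 D 9 -> on_hand[A=54 B=22 C=20 D=50] avail[A=52 B=22 C=13 D=41] open={R2,R4,R5}
Step 8: reserve R6 D 8 -> on_hand[A=54 B=22 C=20 D=50] avail[A=52 B=22 C=13 D=33] open={R2,R4,R5,R6}
Step 9: commit R6 -> on_hand[A=54 B=22 C=20 D=42] avail[A=52 B=22 C=13 D=33] open={R2,R4,R5}
Step 10: reserve R7 A 2 -> on_hand[A=54 B=22 C=20 D=42] avail[A=50 B=22 C=13 D=33] open={R2,R4,R5,R7}
Step 11: commit R2 -> on_hand[A=54 B=22 C=13 D=42] avail[A=50 B=22 C=13 D=33] open={R4,R5,R7}
Step 12: reserve R8 A 8 -> on_hand[A=54 B=22 C=13 D=42] avail[A=42 B=22 C=13 D=33] open={R4,R5,R7,R8}
Step 13: reserve R9 B 3 -> on_hand[A=54 B=22 C=13 D=42] avail[A=42 B=19 C=13 D=33] open={R4,R5,R7,R8,R9}
Step 14: commit R5 -> on_hand[A=54 B=22 C=13 D=33] avail[A=42 B=19 C=13 D=33] open={R4,R7,R8,R9}
Step 15: reserve R10 B 4 -> on_hand[A=54 B=22 C=13 D=33] avail[A=42 B=15 C=13 D=33] open={R10,R4,R7,R8,R9}
Step 16: commit R7 -> on_hand[A=52 B=22 C=13 D=33] avail[A=42 B=15 C=13 D=33] open={R10,R4,R8,R9}
Step 17: reserve R11 C 3 -> on_hand[A=52 B=22 C=13 D=33] avail[A=42 B=15 C=10 D=33] open={R10,R11,R4,R8,R9}

Answer: A: 42
B: 15
C: 10
D: 33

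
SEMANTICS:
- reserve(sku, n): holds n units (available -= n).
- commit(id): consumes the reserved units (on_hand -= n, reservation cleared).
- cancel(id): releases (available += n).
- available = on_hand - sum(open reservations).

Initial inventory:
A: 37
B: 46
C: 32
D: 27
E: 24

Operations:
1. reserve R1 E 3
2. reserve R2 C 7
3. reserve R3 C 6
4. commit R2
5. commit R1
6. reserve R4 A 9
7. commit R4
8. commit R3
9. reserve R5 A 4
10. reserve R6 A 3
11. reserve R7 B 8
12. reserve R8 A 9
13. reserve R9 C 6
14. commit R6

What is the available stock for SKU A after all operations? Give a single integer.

Answer: 12

Derivation:
Step 1: reserve R1 E 3 -> on_hand[A=37 B=46 C=32 D=27 E=24] avail[A=37 B=46 C=32 D=27 E=21] open={R1}
Step 2: reserve R2 C 7 -> on_hand[A=37 B=46 C=32 D=27 E=24] avail[A=37 B=46 C=25 D=27 E=21] open={R1,R2}
Step 3: reserve R3 C 6 -> on_hand[A=37 B=46 C=32 D=27 E=24] avail[A=37 B=46 C=19 D=27 E=21] open={R1,R2,R3}
Step 4: commit R2 -> on_hand[A=37 B=46 C=25 D=27 E=24] avail[A=37 B=46 C=19 D=27 E=21] open={R1,R3}
Step 5: commit R1 -> on_hand[A=37 B=46 C=25 D=27 E=21] avail[A=37 B=46 C=19 D=27 E=21] open={R3}
Step 6: reserve R4 A 9 -> on_hand[A=37 B=46 C=25 D=27 E=21] avail[A=28 B=46 C=19 D=27 E=21] open={R3,R4}
Step 7: commit R4 -> on_hand[A=28 B=46 C=25 D=27 E=21] avail[A=28 B=46 C=19 D=27 E=21] open={R3}
Step 8: commit R3 -> on_hand[A=28 B=46 C=19 D=27 E=21] avail[A=28 B=46 C=19 D=27 E=21] open={}
Step 9: reserve R5 A 4 -> on_hand[A=28 B=46 C=19 D=27 E=21] avail[A=24 B=46 C=19 D=27 E=21] open={R5}
Step 10: reserve R6 A 3 -> on_hand[A=28 B=46 C=19 D=27 E=21] avail[A=21 B=46 C=19 D=27 E=21] open={R5,R6}
Step 11: reserve R7 B 8 -> on_hand[A=28 B=46 C=19 D=27 E=21] avail[A=21 B=38 C=19 D=27 E=21] open={R5,R6,R7}
Step 12: reserve R8 A 9 -> on_hand[A=28 B=46 C=19 D=27 E=21] avail[A=12 B=38 C=19 D=27 E=21] open={R5,R6,R7,R8}
Step 13: reserve R9 C 6 -> on_hand[A=28 B=46 C=19 D=27 E=21] avail[A=12 B=38 C=13 D=27 E=21] open={R5,R6,R7,R8,R9}
Step 14: commit R6 -> on_hand[A=25 B=46 C=19 D=27 E=21] avail[A=12 B=38 C=13 D=27 E=21] open={R5,R7,R8,R9}
Final available[A] = 12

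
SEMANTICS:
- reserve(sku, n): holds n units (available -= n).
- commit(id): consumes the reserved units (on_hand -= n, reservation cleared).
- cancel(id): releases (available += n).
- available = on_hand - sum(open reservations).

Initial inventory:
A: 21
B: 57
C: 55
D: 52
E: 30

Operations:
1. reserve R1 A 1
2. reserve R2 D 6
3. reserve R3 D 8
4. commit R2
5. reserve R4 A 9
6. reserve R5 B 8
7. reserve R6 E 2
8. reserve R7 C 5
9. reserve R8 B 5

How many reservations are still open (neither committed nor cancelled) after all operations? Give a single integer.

Answer: 7

Derivation:
Step 1: reserve R1 A 1 -> on_hand[A=21 B=57 C=55 D=52 E=30] avail[A=20 B=57 C=55 D=52 E=30] open={R1}
Step 2: reserve R2 D 6 -> on_hand[A=21 B=57 C=55 D=52 E=30] avail[A=20 B=57 C=55 D=46 E=30] open={R1,R2}
Step 3: reserve R3 D 8 -> on_hand[A=21 B=57 C=55 D=52 E=30] avail[A=20 B=57 C=55 D=38 E=30] open={R1,R2,R3}
Step 4: commit R2 -> on_hand[A=21 B=57 C=55 D=46 E=30] avail[A=20 B=57 C=55 D=38 E=30] open={R1,R3}
Step 5: reserve R4 A 9 -> on_hand[A=21 B=57 C=55 D=46 E=30] avail[A=11 B=57 C=55 D=38 E=30] open={R1,R3,R4}
Step 6: reserve R5 B 8 -> on_hand[A=21 B=57 C=55 D=46 E=30] avail[A=11 B=49 C=55 D=38 E=30] open={R1,R3,R4,R5}
Step 7: reserve R6 E 2 -> on_hand[A=21 B=57 C=55 D=46 E=30] avail[A=11 B=49 C=55 D=38 E=28] open={R1,R3,R4,R5,R6}
Step 8: reserve R7 C 5 -> on_hand[A=21 B=57 C=55 D=46 E=30] avail[A=11 B=49 C=50 D=38 E=28] open={R1,R3,R4,R5,R6,R7}
Step 9: reserve R8 B 5 -> on_hand[A=21 B=57 C=55 D=46 E=30] avail[A=11 B=44 C=50 D=38 E=28] open={R1,R3,R4,R5,R6,R7,R8}
Open reservations: ['R1', 'R3', 'R4', 'R5', 'R6', 'R7', 'R8'] -> 7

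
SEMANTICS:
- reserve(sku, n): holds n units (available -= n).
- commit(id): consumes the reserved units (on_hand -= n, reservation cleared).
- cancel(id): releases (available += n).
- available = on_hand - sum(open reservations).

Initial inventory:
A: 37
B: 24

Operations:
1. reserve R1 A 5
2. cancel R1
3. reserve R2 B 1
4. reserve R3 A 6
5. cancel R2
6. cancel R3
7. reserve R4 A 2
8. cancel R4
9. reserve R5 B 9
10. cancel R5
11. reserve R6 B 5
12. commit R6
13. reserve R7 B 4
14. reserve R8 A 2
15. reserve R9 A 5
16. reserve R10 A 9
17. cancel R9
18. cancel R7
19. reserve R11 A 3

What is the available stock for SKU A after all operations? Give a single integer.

Step 1: reserve R1 A 5 -> on_hand[A=37 B=24] avail[A=32 B=24] open={R1}
Step 2: cancel R1 -> on_hand[A=37 B=24] avail[A=37 B=24] open={}
Step 3: reserve R2 B 1 -> on_hand[A=37 B=24] avail[A=37 B=23] open={R2}
Step 4: reserve R3 A 6 -> on_hand[A=37 B=24] avail[A=31 B=23] open={R2,R3}
Step 5: cancel R2 -> on_hand[A=37 B=24] avail[A=31 B=24] open={R3}
Step 6: cancel R3 -> on_hand[A=37 B=24] avail[A=37 B=24] open={}
Step 7: reserve R4 A 2 -> on_hand[A=37 B=24] avail[A=35 B=24] open={R4}
Step 8: cancel R4 -> on_hand[A=37 B=24] avail[A=37 B=24] open={}
Step 9: reserve R5 B 9 -> on_hand[A=37 B=24] avail[A=37 B=15] open={R5}
Step 10: cancel R5 -> on_hand[A=37 B=24] avail[A=37 B=24] open={}
Step 11: reserve R6 B 5 -> on_hand[A=37 B=24] avail[A=37 B=19] open={R6}
Step 12: commit R6 -> on_hand[A=37 B=19] avail[A=37 B=19] open={}
Step 13: reserve R7 B 4 -> on_hand[A=37 B=19] avail[A=37 B=15] open={R7}
Step 14: reserve R8 A 2 -> on_hand[A=37 B=19] avail[A=35 B=15] open={R7,R8}
Step 15: reserve R9 A 5 -> on_hand[A=37 B=19] avail[A=30 B=15] open={R7,R8,R9}
Step 16: reserve R10 A 9 -> on_hand[A=37 B=19] avail[A=21 B=15] open={R10,R7,R8,R9}
Step 17: cancel R9 -> on_hand[A=37 B=19] avail[A=26 B=15] open={R10,R7,R8}
Step 18: cancel R7 -> on_hand[A=37 B=19] avail[A=26 B=19] open={R10,R8}
Step 19: reserve R11 A 3 -> on_hand[A=37 B=19] avail[A=23 B=19] open={R10,R11,R8}
Final available[A] = 23

Answer: 23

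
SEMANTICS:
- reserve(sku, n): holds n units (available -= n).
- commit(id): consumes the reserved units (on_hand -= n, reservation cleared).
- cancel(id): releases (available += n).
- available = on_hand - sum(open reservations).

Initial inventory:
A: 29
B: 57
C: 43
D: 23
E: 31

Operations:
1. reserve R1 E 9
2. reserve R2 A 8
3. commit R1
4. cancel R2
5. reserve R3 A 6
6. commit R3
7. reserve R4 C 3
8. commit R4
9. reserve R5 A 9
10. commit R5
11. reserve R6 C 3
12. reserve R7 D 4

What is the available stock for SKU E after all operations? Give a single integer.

Answer: 22

Derivation:
Step 1: reserve R1 E 9 -> on_hand[A=29 B=57 C=43 D=23 E=31] avail[A=29 B=57 C=43 D=23 E=22] open={R1}
Step 2: reserve R2 A 8 -> on_hand[A=29 B=57 C=43 D=23 E=31] avail[A=21 B=57 C=43 D=23 E=22] open={R1,R2}
Step 3: commit R1 -> on_hand[A=29 B=57 C=43 D=23 E=22] avail[A=21 B=57 C=43 D=23 E=22] open={R2}
Step 4: cancel R2 -> on_hand[A=29 B=57 C=43 D=23 E=22] avail[A=29 B=57 C=43 D=23 E=22] open={}
Step 5: reserve R3 A 6 -> on_hand[A=29 B=57 C=43 D=23 E=22] avail[A=23 B=57 C=43 D=23 E=22] open={R3}
Step 6: commit R3 -> on_hand[A=23 B=57 C=43 D=23 E=22] avail[A=23 B=57 C=43 D=23 E=22] open={}
Step 7: reserve R4 C 3 -> on_hand[A=23 B=57 C=43 D=23 E=22] avail[A=23 B=57 C=40 D=23 E=22] open={R4}
Step 8: commit R4 -> on_hand[A=23 B=57 C=40 D=23 E=22] avail[A=23 B=57 C=40 D=23 E=22] open={}
Step 9: reserve R5 A 9 -> on_hand[A=23 B=57 C=40 D=23 E=22] avail[A=14 B=57 C=40 D=23 E=22] open={R5}
Step 10: commit R5 -> on_hand[A=14 B=57 C=40 D=23 E=22] avail[A=14 B=57 C=40 D=23 E=22] open={}
Step 11: reserve R6 C 3 -> on_hand[A=14 B=57 C=40 D=23 E=22] avail[A=14 B=57 C=37 D=23 E=22] open={R6}
Step 12: reserve R7 D 4 -> on_hand[A=14 B=57 C=40 D=23 E=22] avail[A=14 B=57 C=37 D=19 E=22] open={R6,R7}
Final available[E] = 22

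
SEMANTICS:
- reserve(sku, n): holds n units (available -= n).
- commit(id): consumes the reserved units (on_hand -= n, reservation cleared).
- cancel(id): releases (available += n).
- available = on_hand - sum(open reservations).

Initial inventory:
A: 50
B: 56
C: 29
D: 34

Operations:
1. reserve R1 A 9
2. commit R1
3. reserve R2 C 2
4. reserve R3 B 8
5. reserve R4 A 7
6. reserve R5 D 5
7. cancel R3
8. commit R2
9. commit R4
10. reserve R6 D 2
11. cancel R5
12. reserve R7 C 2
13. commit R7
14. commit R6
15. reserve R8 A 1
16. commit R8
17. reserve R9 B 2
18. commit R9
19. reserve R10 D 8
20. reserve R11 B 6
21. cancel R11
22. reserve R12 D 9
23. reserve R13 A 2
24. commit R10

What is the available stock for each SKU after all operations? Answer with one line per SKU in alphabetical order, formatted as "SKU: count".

Answer: A: 31
B: 54
C: 25
D: 15

Derivation:
Step 1: reserve R1 A 9 -> on_hand[A=50 B=56 C=29 D=34] avail[A=41 B=56 C=29 D=34] open={R1}
Step 2: commit R1 -> on_hand[A=41 B=56 C=29 D=34] avail[A=41 B=56 C=29 D=34] open={}
Step 3: reserve R2 C 2 -> on_hand[A=41 B=56 C=29 D=34] avail[A=41 B=56 C=27 D=34] open={R2}
Step 4: reserve R3 B 8 -> on_hand[A=41 B=56 C=29 D=34] avail[A=41 B=48 C=27 D=34] open={R2,R3}
Step 5: reserve R4 A 7 -> on_hand[A=41 B=56 C=29 D=34] avail[A=34 B=48 C=27 D=34] open={R2,R3,R4}
Step 6: reserve R5 D 5 -> on_hand[A=41 B=56 C=29 D=34] avail[A=34 B=48 C=27 D=29] open={R2,R3,R4,R5}
Step 7: cancel R3 -> on_hand[A=41 B=56 C=29 D=34] avail[A=34 B=56 C=27 D=29] open={R2,R4,R5}
Step 8: commit R2 -> on_hand[A=41 B=56 C=27 D=34] avail[A=34 B=56 C=27 D=29] open={R4,R5}
Step 9: commit R4 -> on_hand[A=34 B=56 C=27 D=34] avail[A=34 B=56 C=27 D=29] open={R5}
Step 10: reserve R6 D 2 -> on_hand[A=34 B=56 C=27 D=34] avail[A=34 B=56 C=27 D=27] open={R5,R6}
Step 11: cancel R5 -> on_hand[A=34 B=56 C=27 D=34] avail[A=34 B=56 C=27 D=32] open={R6}
Step 12: reserve R7 C 2 -> on_hand[A=34 B=56 C=27 D=34] avail[A=34 B=56 C=25 D=32] open={R6,R7}
Step 13: commit R7 -> on_hand[A=34 B=56 C=25 D=34] avail[A=34 B=56 C=25 D=32] open={R6}
Step 14: commit R6 -> on_hand[A=34 B=56 C=25 D=32] avail[A=34 B=56 C=25 D=32] open={}
Step 15: reserve R8 A 1 -> on_hand[A=34 B=56 C=25 D=32] avail[A=33 B=56 C=25 D=32] open={R8}
Step 16: commit R8 -> on_hand[A=33 B=56 C=25 D=32] avail[A=33 B=56 C=25 D=32] open={}
Step 17: reserve R9 B 2 -> on_hand[A=33 B=56 C=25 D=32] avail[A=33 B=54 C=25 D=32] open={R9}
Step 18: commit R9 -> on_hand[A=33 B=54 C=25 D=32] avail[A=33 B=54 C=25 D=32] open={}
Step 19: reserve R10 D 8 -> on_hand[A=33 B=54 C=25 D=32] avail[A=33 B=54 C=25 D=24] open={R10}
Step 20: reserve R11 B 6 -> on_hand[A=33 B=54 C=25 D=32] avail[A=33 B=48 C=25 D=24] open={R10,R11}
Step 21: cancel R11 -> on_hand[A=33 B=54 C=25 D=32] avail[A=33 B=54 C=25 D=24] open={R10}
Step 22: reserve R12 D 9 -> on_hand[A=33 B=54 C=25 D=32] avail[A=33 B=54 C=25 D=15] open={R10,R12}
Step 23: reserve R13 A 2 -> on_hand[A=33 B=54 C=25 D=32] avail[A=31 B=54 C=25 D=15] open={R10,R12,R13}
Step 24: commit R10 -> on_hand[A=33 B=54 C=25 D=24] avail[A=31 B=54 C=25 D=15] open={R12,R13}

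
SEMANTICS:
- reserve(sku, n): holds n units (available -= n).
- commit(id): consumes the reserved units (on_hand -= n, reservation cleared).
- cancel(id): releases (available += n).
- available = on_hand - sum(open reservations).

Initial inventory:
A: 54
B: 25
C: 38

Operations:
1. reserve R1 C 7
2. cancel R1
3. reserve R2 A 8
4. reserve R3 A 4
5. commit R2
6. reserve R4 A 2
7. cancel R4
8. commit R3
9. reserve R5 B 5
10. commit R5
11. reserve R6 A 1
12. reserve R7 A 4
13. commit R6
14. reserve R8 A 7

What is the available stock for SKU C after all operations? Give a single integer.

Answer: 38

Derivation:
Step 1: reserve R1 C 7 -> on_hand[A=54 B=25 C=38] avail[A=54 B=25 C=31] open={R1}
Step 2: cancel R1 -> on_hand[A=54 B=25 C=38] avail[A=54 B=25 C=38] open={}
Step 3: reserve R2 A 8 -> on_hand[A=54 B=25 C=38] avail[A=46 B=25 C=38] open={R2}
Step 4: reserve R3 A 4 -> on_hand[A=54 B=25 C=38] avail[A=42 B=25 C=38] open={R2,R3}
Step 5: commit R2 -> on_hand[A=46 B=25 C=38] avail[A=42 B=25 C=38] open={R3}
Step 6: reserve R4 A 2 -> on_hand[A=46 B=25 C=38] avail[A=40 B=25 C=38] open={R3,R4}
Step 7: cancel R4 -> on_hand[A=46 B=25 C=38] avail[A=42 B=25 C=38] open={R3}
Step 8: commit R3 -> on_hand[A=42 B=25 C=38] avail[A=42 B=25 C=38] open={}
Step 9: reserve R5 B 5 -> on_hand[A=42 B=25 C=38] avail[A=42 B=20 C=38] open={R5}
Step 10: commit R5 -> on_hand[A=42 B=20 C=38] avail[A=42 B=20 C=38] open={}
Step 11: reserve R6 A 1 -> on_hand[A=42 B=20 C=38] avail[A=41 B=20 C=38] open={R6}
Step 12: reserve R7 A 4 -> on_hand[A=42 B=20 C=38] avail[A=37 B=20 C=38] open={R6,R7}
Step 13: commit R6 -> on_hand[A=41 B=20 C=38] avail[A=37 B=20 C=38] open={R7}
Step 14: reserve R8 A 7 -> on_hand[A=41 B=20 C=38] avail[A=30 B=20 C=38] open={R7,R8}
Final available[C] = 38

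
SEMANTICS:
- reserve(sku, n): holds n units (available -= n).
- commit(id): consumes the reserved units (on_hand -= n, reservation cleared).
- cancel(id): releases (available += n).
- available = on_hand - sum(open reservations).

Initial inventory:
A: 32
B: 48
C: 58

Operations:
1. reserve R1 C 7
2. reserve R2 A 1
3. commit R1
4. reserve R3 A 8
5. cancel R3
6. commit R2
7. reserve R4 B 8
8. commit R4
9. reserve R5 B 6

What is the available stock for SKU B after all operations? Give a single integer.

Step 1: reserve R1 C 7 -> on_hand[A=32 B=48 C=58] avail[A=32 B=48 C=51] open={R1}
Step 2: reserve R2 A 1 -> on_hand[A=32 B=48 C=58] avail[A=31 B=48 C=51] open={R1,R2}
Step 3: commit R1 -> on_hand[A=32 B=48 C=51] avail[A=31 B=48 C=51] open={R2}
Step 4: reserve R3 A 8 -> on_hand[A=32 B=48 C=51] avail[A=23 B=48 C=51] open={R2,R3}
Step 5: cancel R3 -> on_hand[A=32 B=48 C=51] avail[A=31 B=48 C=51] open={R2}
Step 6: commit R2 -> on_hand[A=31 B=48 C=51] avail[A=31 B=48 C=51] open={}
Step 7: reserve R4 B 8 -> on_hand[A=31 B=48 C=51] avail[A=31 B=40 C=51] open={R4}
Step 8: commit R4 -> on_hand[A=31 B=40 C=51] avail[A=31 B=40 C=51] open={}
Step 9: reserve R5 B 6 -> on_hand[A=31 B=40 C=51] avail[A=31 B=34 C=51] open={R5}
Final available[B] = 34

Answer: 34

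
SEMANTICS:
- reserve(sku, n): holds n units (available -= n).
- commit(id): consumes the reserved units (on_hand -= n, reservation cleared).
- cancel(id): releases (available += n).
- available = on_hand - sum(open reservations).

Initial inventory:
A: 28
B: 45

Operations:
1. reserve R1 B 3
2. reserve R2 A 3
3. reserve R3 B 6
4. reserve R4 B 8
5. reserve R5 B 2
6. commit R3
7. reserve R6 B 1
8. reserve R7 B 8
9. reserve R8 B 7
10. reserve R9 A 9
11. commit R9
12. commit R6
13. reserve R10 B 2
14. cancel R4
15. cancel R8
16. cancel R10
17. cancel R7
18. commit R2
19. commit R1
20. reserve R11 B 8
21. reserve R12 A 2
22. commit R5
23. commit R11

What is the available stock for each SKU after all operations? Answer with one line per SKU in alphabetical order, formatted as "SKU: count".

Step 1: reserve R1 B 3 -> on_hand[A=28 B=45] avail[A=28 B=42] open={R1}
Step 2: reserve R2 A 3 -> on_hand[A=28 B=45] avail[A=25 B=42] open={R1,R2}
Step 3: reserve R3 B 6 -> on_hand[A=28 B=45] avail[A=25 B=36] open={R1,R2,R3}
Step 4: reserve R4 B 8 -> on_hand[A=28 B=45] avail[A=25 B=28] open={R1,R2,R3,R4}
Step 5: reserve R5 B 2 -> on_hand[A=28 B=45] avail[A=25 B=26] open={R1,R2,R3,R4,R5}
Step 6: commit R3 -> on_hand[A=28 B=39] avail[A=25 B=26] open={R1,R2,R4,R5}
Step 7: reserve R6 B 1 -> on_hand[A=28 B=39] avail[A=25 B=25] open={R1,R2,R4,R5,R6}
Step 8: reserve R7 B 8 -> on_hand[A=28 B=39] avail[A=25 B=17] open={R1,R2,R4,R5,R6,R7}
Step 9: reserve R8 B 7 -> on_hand[A=28 B=39] avail[A=25 B=10] open={R1,R2,R4,R5,R6,R7,R8}
Step 10: reserve R9 A 9 -> on_hand[A=28 B=39] avail[A=16 B=10] open={R1,R2,R4,R5,R6,R7,R8,R9}
Step 11: commit R9 -> on_hand[A=19 B=39] avail[A=16 B=10] open={R1,R2,R4,R5,R6,R7,R8}
Step 12: commit R6 -> on_hand[A=19 B=38] avail[A=16 B=10] open={R1,R2,R4,R5,R7,R8}
Step 13: reserve R10 B 2 -> on_hand[A=19 B=38] avail[A=16 B=8] open={R1,R10,R2,R4,R5,R7,R8}
Step 14: cancel R4 -> on_hand[A=19 B=38] avail[A=16 B=16] open={R1,R10,R2,R5,R7,R8}
Step 15: cancel R8 -> on_hand[A=19 B=38] avail[A=16 B=23] open={R1,R10,R2,R5,R7}
Step 16: cancel R10 -> on_hand[A=19 B=38] avail[A=16 B=25] open={R1,R2,R5,R7}
Step 17: cancel R7 -> on_hand[A=19 B=38] avail[A=16 B=33] open={R1,R2,R5}
Step 18: commit R2 -> on_hand[A=16 B=38] avail[A=16 B=33] open={R1,R5}
Step 19: commit R1 -> on_hand[A=16 B=35] avail[A=16 B=33] open={R5}
Step 20: reserve R11 B 8 -> on_hand[A=16 B=35] avail[A=16 B=25] open={R11,R5}
Step 21: reserve R12 A 2 -> on_hand[A=16 B=35] avail[A=14 B=25] open={R11,R12,R5}
Step 22: commit R5 -> on_hand[A=16 B=33] avail[A=14 B=25] open={R11,R12}
Step 23: commit R11 -> on_hand[A=16 B=25] avail[A=14 B=25] open={R12}

Answer: A: 14
B: 25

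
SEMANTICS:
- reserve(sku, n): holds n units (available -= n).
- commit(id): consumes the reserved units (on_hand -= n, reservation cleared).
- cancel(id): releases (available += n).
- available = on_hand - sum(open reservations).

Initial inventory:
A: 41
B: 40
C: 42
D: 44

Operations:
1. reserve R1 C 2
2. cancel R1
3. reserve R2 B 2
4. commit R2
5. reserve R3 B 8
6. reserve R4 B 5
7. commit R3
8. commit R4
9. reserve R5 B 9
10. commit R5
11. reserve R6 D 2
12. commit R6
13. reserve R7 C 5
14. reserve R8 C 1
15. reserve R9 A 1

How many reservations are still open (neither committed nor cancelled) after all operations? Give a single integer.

Step 1: reserve R1 C 2 -> on_hand[A=41 B=40 C=42 D=44] avail[A=41 B=40 C=40 D=44] open={R1}
Step 2: cancel R1 -> on_hand[A=41 B=40 C=42 D=44] avail[A=41 B=40 C=42 D=44] open={}
Step 3: reserve R2 B 2 -> on_hand[A=41 B=40 C=42 D=44] avail[A=41 B=38 C=42 D=44] open={R2}
Step 4: commit R2 -> on_hand[A=41 B=38 C=42 D=44] avail[A=41 B=38 C=42 D=44] open={}
Step 5: reserve R3 B 8 -> on_hand[A=41 B=38 C=42 D=44] avail[A=41 B=30 C=42 D=44] open={R3}
Step 6: reserve R4 B 5 -> on_hand[A=41 B=38 C=42 D=44] avail[A=41 B=25 C=42 D=44] open={R3,R4}
Step 7: commit R3 -> on_hand[A=41 B=30 C=42 D=44] avail[A=41 B=25 C=42 D=44] open={R4}
Step 8: commit R4 -> on_hand[A=41 B=25 C=42 D=44] avail[A=41 B=25 C=42 D=44] open={}
Step 9: reserve R5 B 9 -> on_hand[A=41 B=25 C=42 D=44] avail[A=41 B=16 C=42 D=44] open={R5}
Step 10: commit R5 -> on_hand[A=41 B=16 C=42 D=44] avail[A=41 B=16 C=42 D=44] open={}
Step 11: reserve R6 D 2 -> on_hand[A=41 B=16 C=42 D=44] avail[A=41 B=16 C=42 D=42] open={R6}
Step 12: commit R6 -> on_hand[A=41 B=16 C=42 D=42] avail[A=41 B=16 C=42 D=42] open={}
Step 13: reserve R7 C 5 -> on_hand[A=41 B=16 C=42 D=42] avail[A=41 B=16 C=37 D=42] open={R7}
Step 14: reserve R8 C 1 -> on_hand[A=41 B=16 C=42 D=42] avail[A=41 B=16 C=36 D=42] open={R7,R8}
Step 15: reserve R9 A 1 -> on_hand[A=41 B=16 C=42 D=42] avail[A=40 B=16 C=36 D=42] open={R7,R8,R9}
Open reservations: ['R7', 'R8', 'R9'] -> 3

Answer: 3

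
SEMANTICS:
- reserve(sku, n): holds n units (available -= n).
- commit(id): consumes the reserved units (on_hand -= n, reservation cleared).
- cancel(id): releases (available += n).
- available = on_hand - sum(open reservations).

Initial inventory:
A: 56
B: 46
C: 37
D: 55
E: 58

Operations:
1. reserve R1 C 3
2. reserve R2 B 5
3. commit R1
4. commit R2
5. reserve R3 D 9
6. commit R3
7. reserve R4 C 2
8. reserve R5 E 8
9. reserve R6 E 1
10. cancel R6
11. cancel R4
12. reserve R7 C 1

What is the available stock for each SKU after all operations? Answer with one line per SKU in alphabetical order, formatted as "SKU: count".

Step 1: reserve R1 C 3 -> on_hand[A=56 B=46 C=37 D=55 E=58] avail[A=56 B=46 C=34 D=55 E=58] open={R1}
Step 2: reserve R2 B 5 -> on_hand[A=56 B=46 C=37 D=55 E=58] avail[A=56 B=41 C=34 D=55 E=58] open={R1,R2}
Step 3: commit R1 -> on_hand[A=56 B=46 C=34 D=55 E=58] avail[A=56 B=41 C=34 D=55 E=58] open={R2}
Step 4: commit R2 -> on_hand[A=56 B=41 C=34 D=55 E=58] avail[A=56 B=41 C=34 D=55 E=58] open={}
Step 5: reserve R3 D 9 -> on_hand[A=56 B=41 C=34 D=55 E=58] avail[A=56 B=41 C=34 D=46 E=58] open={R3}
Step 6: commit R3 -> on_hand[A=56 B=41 C=34 D=46 E=58] avail[A=56 B=41 C=34 D=46 E=58] open={}
Step 7: reserve R4 C 2 -> on_hand[A=56 B=41 C=34 D=46 E=58] avail[A=56 B=41 C=32 D=46 E=58] open={R4}
Step 8: reserve R5 E 8 -> on_hand[A=56 B=41 C=34 D=46 E=58] avail[A=56 B=41 C=32 D=46 E=50] open={R4,R5}
Step 9: reserve R6 E 1 -> on_hand[A=56 B=41 C=34 D=46 E=58] avail[A=56 B=41 C=32 D=46 E=49] open={R4,R5,R6}
Step 10: cancel R6 -> on_hand[A=56 B=41 C=34 D=46 E=58] avail[A=56 B=41 C=32 D=46 E=50] open={R4,R5}
Step 11: cancel R4 -> on_hand[A=56 B=41 C=34 D=46 E=58] avail[A=56 B=41 C=34 D=46 E=50] open={R5}
Step 12: reserve R7 C 1 -> on_hand[A=56 B=41 C=34 D=46 E=58] avail[A=56 B=41 C=33 D=46 E=50] open={R5,R7}

Answer: A: 56
B: 41
C: 33
D: 46
E: 50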